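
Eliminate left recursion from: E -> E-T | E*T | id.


Left-recursive alternatives: E-T, E*T; non-recursive: id
Introduce E': E -> idE', E' -> -TE' | *TE' | ε


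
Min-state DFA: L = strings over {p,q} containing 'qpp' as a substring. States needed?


KMP-style automaton: 3 progress states + 1 absorbing accept = 4
Minimal DFA: 4 states


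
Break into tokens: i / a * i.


Scan left to right, longest-match per lexeme
Tokens: ID(i), OP(/), ID(a), OP(*), ID(i)


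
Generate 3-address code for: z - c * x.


Break into single-operator statements:
t1 = c * x
t2 = z - t1


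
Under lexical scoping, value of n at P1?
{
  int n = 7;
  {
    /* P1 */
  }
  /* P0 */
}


P1's block does not declare n; resolves to the enclosing declaration at depth 0
n = 7


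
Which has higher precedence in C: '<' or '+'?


'+' is additive (level 9); '<' is relational (level 7)
Higher level binds tighter
'+' has higher precedence than '<'


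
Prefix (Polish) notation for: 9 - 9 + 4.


left-to-right (same/higher precedence on left): tree is (+ (- 9 9) 4)
Prefix: + - 9 9 4


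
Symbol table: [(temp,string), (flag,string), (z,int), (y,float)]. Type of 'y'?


Lookup 'y' → type float


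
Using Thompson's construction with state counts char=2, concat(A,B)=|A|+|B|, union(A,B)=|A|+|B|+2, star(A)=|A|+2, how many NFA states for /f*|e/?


Syntax tree has 2 char leaf(s), 1 union(s), 1 star(s)
chars contribute 2×2 = 4; each union adds +2; each star adds +2
Total: 4 + 2 + 2 = 8 states


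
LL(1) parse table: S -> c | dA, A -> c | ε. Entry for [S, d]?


For [S, d]: 'd' ∈ FIRST(dA)
Entry: S -> dA


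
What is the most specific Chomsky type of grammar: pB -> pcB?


LHS has context (more than one symbol) and |LHS| ≤ |RHS|
Classification: Type 1 (Context-Sensitive)


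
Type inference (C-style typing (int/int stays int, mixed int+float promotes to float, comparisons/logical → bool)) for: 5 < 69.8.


Operand types: int < float
Rule: comparison yields bool
Result type: bool


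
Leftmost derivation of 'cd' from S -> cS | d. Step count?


Derivation: S => cS => cd
Steps: 2


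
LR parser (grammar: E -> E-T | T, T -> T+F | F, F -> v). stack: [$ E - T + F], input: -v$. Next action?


handle 'T+F' on top
Action: reduce (T -> T+F)


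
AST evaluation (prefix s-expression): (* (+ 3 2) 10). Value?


Evaluate inner: (+ 3 2) = 5
Evaluate root: (* 5 10) = 50
Result: 50


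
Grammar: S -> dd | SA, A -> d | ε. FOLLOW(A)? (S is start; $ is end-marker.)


$ ∈ FOLLOW(S). For each A -> αBβ: add FIRST(β)\{ε} to FOLLOW(B); if β nullable, add FOLLOW(A).
FOLLOW(A) = {$, d}


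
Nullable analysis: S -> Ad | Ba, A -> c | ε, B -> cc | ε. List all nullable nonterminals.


A nonterminal is nullable iff some alternative derives ε (directly, or every symbol in it is nullable)
Nullable: {A, B}


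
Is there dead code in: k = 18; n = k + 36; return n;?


k is read by n's definition; n is returned
No dead code


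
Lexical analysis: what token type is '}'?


Pattern: delimiter/punctuation
Type: PUNCTUATION


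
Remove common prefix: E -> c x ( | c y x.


Common prefix: 'c'
Factored: E -> c E', E' -> x ( | y x


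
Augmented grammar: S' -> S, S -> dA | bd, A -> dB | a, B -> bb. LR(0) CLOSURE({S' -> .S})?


Start: S' -> .S
For each item with dot before a nonterminal B, add B -> .γ for every B-production
Closure: [S' -> .S, S -> .dA, S -> .bd]


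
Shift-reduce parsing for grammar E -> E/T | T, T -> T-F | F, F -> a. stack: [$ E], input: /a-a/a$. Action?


shift '/' to continue E -> E/T
Action: shift


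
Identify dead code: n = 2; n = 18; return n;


first assignment to n is overwritten before any read
Dead: 'n = 2'


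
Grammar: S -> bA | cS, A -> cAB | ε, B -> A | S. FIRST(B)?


Per alternative of B: FIRST(A) = {c, ε}; FIRST(S) = {b, c}
FIRST(B) = {b, c, ε}


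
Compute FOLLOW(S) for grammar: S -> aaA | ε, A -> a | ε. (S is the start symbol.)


$ ∈ FOLLOW(S). For each A -> αBβ: add FIRST(β)\{ε} to FOLLOW(B); if β nullable, add FOLLOW(A).
FOLLOW(S) = {$}


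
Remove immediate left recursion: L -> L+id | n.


Left-recursive alternatives: L+id; non-recursive: n
Introduce L': L -> nL', L' -> +idL' | ε


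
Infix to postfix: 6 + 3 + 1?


Left to right (same or higher precedence on left)
Postfix: 6 3 + 1 +


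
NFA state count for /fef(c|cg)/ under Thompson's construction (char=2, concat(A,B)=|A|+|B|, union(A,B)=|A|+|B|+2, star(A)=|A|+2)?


Syntax tree has 6 char leaf(s), 1 union(s), 0 star(s)
chars contribute 6×2 = 12; each union adds +2; each star adds +2
Total: 12 + 2 + 0 = 14 states


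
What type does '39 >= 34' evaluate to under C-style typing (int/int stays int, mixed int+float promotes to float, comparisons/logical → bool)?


Operand types: int >= int
Rule: comparison yields bool
Result type: bool


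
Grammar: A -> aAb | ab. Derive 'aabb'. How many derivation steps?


Derivation: A => aAb => aabb
Steps: 2


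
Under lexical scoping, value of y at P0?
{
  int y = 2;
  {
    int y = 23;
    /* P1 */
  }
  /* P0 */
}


y declared in the same block as P0
y = 2


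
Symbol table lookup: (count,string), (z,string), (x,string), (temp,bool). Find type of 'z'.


Lookup 'z' → type string


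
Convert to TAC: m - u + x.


Break into single-operator statements:
t1 = m - u
t2 = t1 + x


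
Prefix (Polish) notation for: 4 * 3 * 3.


left-to-right (same/higher precedence on left): tree is (* (* 4 3) 3)
Prefix: * * 4 3 3


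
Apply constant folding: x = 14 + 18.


14 + 18 = 32 at compile time
Optimized: x = 32


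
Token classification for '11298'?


Pattern: digits only
Type: INTEGER_LITERAL


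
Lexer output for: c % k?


Scan left to right, longest-match per lexeme
Tokens: ID(c), OP(%), ID(k)


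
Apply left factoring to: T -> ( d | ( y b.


Common prefix: '('
Factored: T -> ( T', T' -> d | y b


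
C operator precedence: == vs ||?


'==' is equality (level 6); '||' is logical OR (level 1)
Higher level binds tighter
'==' has higher precedence than '||'


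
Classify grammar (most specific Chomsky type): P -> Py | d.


Left-linear: every RHS is a terminal or one nonterminal followed by a terminal
Classification: Type 3 (Regular)


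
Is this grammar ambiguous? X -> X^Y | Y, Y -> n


precedence layered via separate nonterminal Y: deterministic
Unambiguous


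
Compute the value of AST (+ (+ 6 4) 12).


Evaluate inner: (+ 6 4) = 10
Evaluate root: (+ 10 12) = 22
Result: 22


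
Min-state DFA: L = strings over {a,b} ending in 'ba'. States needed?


Track the longest suffix of input matching a prefix of 'ba': 3 classes (prefixes of length 0..2)
Minimal DFA: 3 states


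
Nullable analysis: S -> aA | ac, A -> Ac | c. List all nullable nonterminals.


A nonterminal is nullable iff some alternative derives ε (directly, or every symbol in it is nullable)
Nullable: {}


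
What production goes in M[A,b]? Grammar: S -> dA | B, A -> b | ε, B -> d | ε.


For [A, b]: 'b' ∈ FIRST(b)
Entry: A -> b


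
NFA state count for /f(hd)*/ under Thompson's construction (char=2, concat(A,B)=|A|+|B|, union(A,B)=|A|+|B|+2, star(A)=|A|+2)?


Syntax tree has 3 char leaf(s), 0 union(s), 1 star(s)
chars contribute 3×2 = 6; each union adds +2; each star adds +2
Total: 6 + 0 + 2 = 8 states


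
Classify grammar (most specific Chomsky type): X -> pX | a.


Right-linear: every RHS is a terminal or a terminal followed by one nonterminal
Classification: Type 3 (Regular)


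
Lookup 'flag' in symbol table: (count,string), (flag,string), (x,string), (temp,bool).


Lookup 'flag' → type string


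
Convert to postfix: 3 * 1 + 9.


Left to right (same or higher precedence on left)
Postfix: 3 1 * 9 +


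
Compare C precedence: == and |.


'==' is equality (level 6); '|' is bitwise OR (level 3)
Higher level binds tighter
'==' has higher precedence than '|'


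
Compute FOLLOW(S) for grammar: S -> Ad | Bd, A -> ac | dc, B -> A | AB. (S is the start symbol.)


$ ∈ FOLLOW(S). For each A -> αBβ: add FIRST(β)\{ε} to FOLLOW(B); if β nullable, add FOLLOW(A).
FOLLOW(S) = {$}


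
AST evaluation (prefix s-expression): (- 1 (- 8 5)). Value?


Evaluate inner: (- 8 5) = 3
Evaluate root: (- 1 3) = -2
Result: -2


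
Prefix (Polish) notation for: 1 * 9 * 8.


left-to-right (same/higher precedence on left): tree is (* (* 1 9) 8)
Prefix: * * 1 9 8


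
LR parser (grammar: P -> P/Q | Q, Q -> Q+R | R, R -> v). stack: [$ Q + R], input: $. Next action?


handle 'Q+R' on top
Action: reduce (Q -> Q+R)


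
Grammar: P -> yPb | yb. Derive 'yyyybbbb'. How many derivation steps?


Derivation: P => yPb => yyPbb => yyyPbbb => yyyybbbb
Steps: 4


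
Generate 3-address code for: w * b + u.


Break into single-operator statements:
t1 = w * b
t2 = t1 + u


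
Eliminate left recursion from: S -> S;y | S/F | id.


Left-recursive alternatives: S;y, S/F; non-recursive: id
Introduce S': S -> idS', S' -> ;yS' | /FS' | ε


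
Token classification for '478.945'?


Pattern: digits with a decimal point
Type: FLOAT_LITERAL


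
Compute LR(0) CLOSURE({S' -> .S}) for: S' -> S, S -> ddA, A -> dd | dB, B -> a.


Start: S' -> .S
For each item with dot before a nonterminal B, add B -> .γ for every B-production
Closure: [S' -> .S, S -> .ddA]


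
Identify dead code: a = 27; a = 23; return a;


first assignment to a is overwritten before any read
Dead: 'a = 27'


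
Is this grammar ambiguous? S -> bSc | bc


balanced b^n…c^n: each string has a unique parse
Unambiguous


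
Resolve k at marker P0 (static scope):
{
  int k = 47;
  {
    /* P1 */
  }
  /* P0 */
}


k declared in the same block as P0
k = 47


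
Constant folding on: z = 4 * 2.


4 * 2 = 8 at compile time
Optimized: z = 8


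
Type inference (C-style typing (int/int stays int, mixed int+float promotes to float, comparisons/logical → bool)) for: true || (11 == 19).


Operand types: bool || bool
Rule: logical operators take bool operands and yield bool
Result type: bool


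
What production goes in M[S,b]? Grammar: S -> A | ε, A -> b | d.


For [S, b]: 'b' ∈ FIRST(A)
Entry: S -> A


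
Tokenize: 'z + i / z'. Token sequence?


Scan left to right, longest-match per lexeme
Tokens: ID(z), OP(+), ID(i), OP(/), ID(z)


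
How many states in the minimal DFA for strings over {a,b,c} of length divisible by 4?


Track length mod 4: states 0..3, accept at 0
Minimal DFA: 4 states


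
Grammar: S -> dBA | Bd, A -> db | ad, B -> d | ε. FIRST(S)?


Per alternative of S: FIRST(dBA) = {d}; FIRST(Bd) = {d}
FIRST(S) = {d}


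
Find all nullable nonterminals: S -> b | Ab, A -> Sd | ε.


A nonterminal is nullable iff some alternative derives ε (directly, or every symbol in it is nullable)
Nullable: {A}


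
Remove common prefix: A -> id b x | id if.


Common prefix: 'id'
Factored: A -> id A', A' -> b x | if


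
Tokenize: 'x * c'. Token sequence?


Scan left to right, longest-match per lexeme
Tokens: ID(x), OP(*), ID(c)


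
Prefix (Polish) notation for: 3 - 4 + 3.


left-to-right (same/higher precedence on left): tree is (+ (- 3 4) 3)
Prefix: + - 3 4 3


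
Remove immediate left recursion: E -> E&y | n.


Left-recursive alternatives: E&y; non-recursive: n
Introduce E': E -> nE', E' -> &yE' | ε


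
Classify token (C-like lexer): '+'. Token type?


Pattern: operator symbol
Type: OPERATOR


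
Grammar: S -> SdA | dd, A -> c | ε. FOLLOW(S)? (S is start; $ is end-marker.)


$ ∈ FOLLOW(S). For each A -> αBβ: add FIRST(β)\{ε} to FOLLOW(B); if β nullable, add FOLLOW(A).
FOLLOW(S) = {$, d}


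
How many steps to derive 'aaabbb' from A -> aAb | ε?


Derivation: A => aAb => aaAbb => aaaAbbb => aaabbb
Steps: 4


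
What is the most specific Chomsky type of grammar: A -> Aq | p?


Left-linear: every RHS is a terminal or one nonterminal followed by a terminal
Classification: Type 3 (Regular)


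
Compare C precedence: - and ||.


'-' is additive (level 9); '||' is logical OR (level 1)
Higher level binds tighter
'-' has higher precedence than '||'


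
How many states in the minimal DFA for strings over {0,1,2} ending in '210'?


Track the longest suffix of input matching a prefix of '210': 4 classes (prefixes of length 0..3)
Minimal DFA: 4 states


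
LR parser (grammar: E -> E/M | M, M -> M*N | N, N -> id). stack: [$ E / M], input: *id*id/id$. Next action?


'*' can extend M; shift to build M -> M*N
Action: shift


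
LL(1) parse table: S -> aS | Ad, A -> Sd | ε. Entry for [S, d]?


For [S, d]: 'd' ∈ FIRST(Ad)
Entry: S -> Ad


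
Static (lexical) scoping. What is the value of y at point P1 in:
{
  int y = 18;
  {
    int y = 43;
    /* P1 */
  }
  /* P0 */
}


y declared in the same block as P1
y = 43


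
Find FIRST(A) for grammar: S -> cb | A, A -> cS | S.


Per alternative of A: FIRST(cS) = {c}; FIRST(S) = {c}
FIRST(A) = {c}


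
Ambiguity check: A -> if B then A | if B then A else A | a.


dangling else: 'if B then if B then a else a' parses two ways
Ambiguous


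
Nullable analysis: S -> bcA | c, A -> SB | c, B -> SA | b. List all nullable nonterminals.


A nonterminal is nullable iff some alternative derives ε (directly, or every symbol in it is nullable)
Nullable: {}


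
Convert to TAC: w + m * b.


Break into single-operator statements:
t1 = m * b
t2 = w + t1


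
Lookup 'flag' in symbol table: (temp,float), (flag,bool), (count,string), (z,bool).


Lookup 'flag' → type bool


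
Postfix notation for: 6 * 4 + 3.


Left to right (same or higher precedence on left)
Postfix: 6 4 * 3 +


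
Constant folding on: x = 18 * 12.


18 * 12 = 216 at compile time
Optimized: x = 216


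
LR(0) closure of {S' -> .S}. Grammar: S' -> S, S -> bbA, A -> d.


Start: S' -> .S
For each item with dot before a nonterminal B, add B -> .γ for every B-production
Closure: [S' -> .S, S -> .bbA]


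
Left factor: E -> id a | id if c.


Common prefix: 'id'
Factored: E -> id E', E' -> a | if c


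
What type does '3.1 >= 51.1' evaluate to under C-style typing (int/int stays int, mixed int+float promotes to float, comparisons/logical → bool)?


Operand types: float >= float
Rule: comparison yields bool
Result type: bool


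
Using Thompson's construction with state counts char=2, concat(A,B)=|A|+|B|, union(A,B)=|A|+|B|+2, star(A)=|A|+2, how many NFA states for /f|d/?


Syntax tree has 2 char leaf(s), 1 union(s), 0 star(s)
chars contribute 2×2 = 4; each union adds +2; each star adds +2
Total: 4 + 2 + 0 = 6 states


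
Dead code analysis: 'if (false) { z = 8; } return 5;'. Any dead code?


condition is constant false, so the whole block is unreachable
Dead: 'if (false) { z = 8; }'


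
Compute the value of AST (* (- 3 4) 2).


Evaluate inner: (- 3 4) = -1
Evaluate root: (* -1 2) = -2
Result: -2


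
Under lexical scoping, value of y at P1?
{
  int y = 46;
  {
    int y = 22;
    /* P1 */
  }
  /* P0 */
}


y declared in the same block as P1
y = 22


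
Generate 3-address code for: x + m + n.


Break into single-operator statements:
t1 = x + m
t2 = t1 + n


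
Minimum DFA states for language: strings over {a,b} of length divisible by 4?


Track length mod 4: states 0..3, accept at 0
Minimal DFA: 4 states


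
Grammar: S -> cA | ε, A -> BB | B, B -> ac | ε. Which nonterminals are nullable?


A nonterminal is nullable iff some alternative derives ε (directly, or every symbol in it is nullable)
Nullable: {A, B, S}


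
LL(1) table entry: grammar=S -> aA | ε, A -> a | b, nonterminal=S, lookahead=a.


For [S, a]: 'a' ∈ FIRST(aA)
Entry: S -> aA


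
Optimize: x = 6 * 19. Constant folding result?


6 * 19 = 114 at compile time
Optimized: x = 114


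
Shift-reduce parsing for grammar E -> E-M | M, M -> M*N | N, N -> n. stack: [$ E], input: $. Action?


start symbol E on stack, input exhausted
Action: accept


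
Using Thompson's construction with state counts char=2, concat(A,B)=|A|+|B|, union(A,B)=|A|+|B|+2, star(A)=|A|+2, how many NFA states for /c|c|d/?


Syntax tree has 3 char leaf(s), 2 union(s), 0 star(s)
chars contribute 3×2 = 6; each union adds +2; each star adds +2
Total: 6 + 4 + 0 = 10 states


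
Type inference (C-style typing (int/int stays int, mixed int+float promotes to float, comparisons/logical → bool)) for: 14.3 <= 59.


Operand types: float <= int
Rule: comparison yields bool
Result type: bool


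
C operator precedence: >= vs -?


'-' is additive (level 9); '>=' is relational (level 7)
Higher level binds tighter
'-' has higher precedence than '>='


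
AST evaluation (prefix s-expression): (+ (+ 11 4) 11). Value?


Evaluate inner: (+ 11 4) = 15
Evaluate root: (+ 15 11) = 26
Result: 26


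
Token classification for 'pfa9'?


Pattern: letter/underscore followed by alphanumerics, not a keyword
Type: IDENTIFIER


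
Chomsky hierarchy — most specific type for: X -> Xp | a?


Left-linear: every RHS is a terminal or one nonterminal followed by a terminal
Classification: Type 3 (Regular)


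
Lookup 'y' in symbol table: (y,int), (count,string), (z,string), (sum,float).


Lookup 'y' → type int


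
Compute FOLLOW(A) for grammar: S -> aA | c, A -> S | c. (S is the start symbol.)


$ ∈ FOLLOW(S). For each A -> αBβ: add FIRST(β)\{ε} to FOLLOW(B); if β nullable, add FOLLOW(A).
FOLLOW(A) = {$}


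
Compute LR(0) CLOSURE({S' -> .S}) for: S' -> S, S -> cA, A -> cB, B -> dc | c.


Start: S' -> .S
For each item with dot before a nonterminal B, add B -> .γ for every B-production
Closure: [S' -> .S, S -> .cA]


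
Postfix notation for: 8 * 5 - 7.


Left to right (same or higher precedence on left)
Postfix: 8 5 * 7 -


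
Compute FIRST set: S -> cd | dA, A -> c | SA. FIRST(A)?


Per alternative of A: FIRST(c) = {c}; FIRST(SA) = {c, d}
FIRST(A) = {c, d}


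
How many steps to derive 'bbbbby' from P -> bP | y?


Derivation: P => bP => bbP => bbbP => bbbbP => bbbbbP => bbbbby
Steps: 6


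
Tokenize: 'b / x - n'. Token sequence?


Scan left to right, longest-match per lexeme
Tokens: ID(b), OP(/), ID(x), OP(-), ID(n)


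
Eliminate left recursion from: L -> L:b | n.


Left-recursive alternatives: L:b; non-recursive: n
Introduce L': L -> nL', L' -> :bL' | ε


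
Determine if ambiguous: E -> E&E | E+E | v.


'v&v+v' has two parse trees (no precedence encoded between & and +)
Ambiguous


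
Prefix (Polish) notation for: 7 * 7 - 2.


left-to-right (same/higher precedence on left): tree is (- (* 7 7) 2)
Prefix: - * 7 7 2


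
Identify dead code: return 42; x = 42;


statement follows a return and is unreachable
Dead: 'x = 42'


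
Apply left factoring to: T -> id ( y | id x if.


Common prefix: 'id'
Factored: T -> id T', T' -> ( y | x if


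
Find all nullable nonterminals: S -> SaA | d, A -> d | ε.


A nonterminal is nullable iff some alternative derives ε (directly, or every symbol in it is nullable)
Nullable: {A}


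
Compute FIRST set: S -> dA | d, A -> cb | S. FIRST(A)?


Per alternative of A: FIRST(cb) = {c}; FIRST(S) = {d}
FIRST(A) = {c, d}


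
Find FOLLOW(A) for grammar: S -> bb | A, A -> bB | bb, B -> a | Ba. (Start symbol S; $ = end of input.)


$ ∈ FOLLOW(S). For each A -> αBβ: add FIRST(β)\{ε} to FOLLOW(B); if β nullable, add FOLLOW(A).
FOLLOW(A) = {$}


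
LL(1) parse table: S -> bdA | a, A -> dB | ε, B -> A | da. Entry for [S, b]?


For [S, b]: 'b' ∈ FIRST(bdA)
Entry: S -> bdA


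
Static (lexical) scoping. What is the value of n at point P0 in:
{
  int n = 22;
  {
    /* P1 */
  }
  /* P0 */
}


n declared in the same block as P0
n = 22


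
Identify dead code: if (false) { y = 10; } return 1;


condition is constant false, so the whole block is unreachable
Dead: 'if (false) { y = 10; }'


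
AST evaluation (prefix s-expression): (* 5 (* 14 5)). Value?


Evaluate inner: (* 14 5) = 70
Evaluate root: (* 5 70) = 350
Result: 350


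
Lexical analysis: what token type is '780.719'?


Pattern: digits with a decimal point
Type: FLOAT_LITERAL


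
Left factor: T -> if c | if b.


Common prefix: 'if'
Factored: T -> if T', T' -> c | b


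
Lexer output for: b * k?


Scan left to right, longest-match per lexeme
Tokens: ID(b), OP(*), ID(k)


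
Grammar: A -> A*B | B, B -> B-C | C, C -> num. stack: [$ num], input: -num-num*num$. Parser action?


'num' on top is the handle for C -> num
Action: reduce (C -> num)


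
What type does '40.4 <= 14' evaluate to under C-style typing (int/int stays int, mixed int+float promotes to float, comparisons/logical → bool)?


Operand types: float <= int
Rule: comparison yields bool
Result type: bool


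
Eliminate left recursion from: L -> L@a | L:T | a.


Left-recursive alternatives: L@a, L:T; non-recursive: a
Introduce L': L -> aL', L' -> @aL' | :TL' | ε


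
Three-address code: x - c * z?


Break into single-operator statements:
t1 = c * z
t2 = x - t1


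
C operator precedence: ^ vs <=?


'<=' is relational (level 7); '^' is bitwise XOR (level 4)
Higher level binds tighter
'<=' has higher precedence than '^'


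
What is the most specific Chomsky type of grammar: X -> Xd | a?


Left-linear: every RHS is a terminal or one nonterminal followed by a terminal
Classification: Type 3 (Regular)


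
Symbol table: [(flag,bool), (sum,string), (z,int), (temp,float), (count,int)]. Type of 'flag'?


Lookup 'flag' → type bool


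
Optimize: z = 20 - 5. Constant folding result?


20 - 5 = 15 at compile time
Optimized: z = 15


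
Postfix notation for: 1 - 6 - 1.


Left to right (same or higher precedence on left)
Postfix: 1 6 - 1 -


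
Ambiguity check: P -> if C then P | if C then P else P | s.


dangling else: 'if C then if C then s else s' parses two ways
Ambiguous


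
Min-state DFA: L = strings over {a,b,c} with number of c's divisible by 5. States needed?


Track (count of c) mod 5: states 0..4, accept at 0
Minimal DFA: 5 states


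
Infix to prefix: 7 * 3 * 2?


left-to-right (same/higher precedence on left): tree is (* (* 7 3) 2)
Prefix: * * 7 3 2


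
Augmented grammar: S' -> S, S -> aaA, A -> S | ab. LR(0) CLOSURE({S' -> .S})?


Start: S' -> .S
For each item with dot before a nonterminal B, add B -> .γ for every B-production
Closure: [S' -> .S, S -> .aaA]


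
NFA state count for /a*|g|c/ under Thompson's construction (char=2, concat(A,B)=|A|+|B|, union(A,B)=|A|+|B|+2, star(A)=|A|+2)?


Syntax tree has 3 char leaf(s), 2 union(s), 1 star(s)
chars contribute 3×2 = 6; each union adds +2; each star adds +2
Total: 6 + 4 + 2 = 12 states


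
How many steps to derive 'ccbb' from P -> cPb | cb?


Derivation: P => cPb => ccbb
Steps: 2


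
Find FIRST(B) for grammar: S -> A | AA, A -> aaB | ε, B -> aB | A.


Per alternative of B: FIRST(aB) = {a}; FIRST(A) = {a, ε}
FIRST(B) = {a, ε}


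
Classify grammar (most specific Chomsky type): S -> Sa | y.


Left-linear: every RHS is a terminal or one nonterminal followed by a terminal
Classification: Type 3 (Regular)


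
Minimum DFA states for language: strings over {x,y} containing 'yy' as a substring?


KMP-style automaton: 2 progress states + 1 absorbing accept = 3
Minimal DFA: 3 states


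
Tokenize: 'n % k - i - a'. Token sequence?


Scan left to right, longest-match per lexeme
Tokens: ID(n), OP(%), ID(k), OP(-), ID(i), OP(-), ID(a)


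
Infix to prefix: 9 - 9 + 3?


left-to-right (same/higher precedence on left): tree is (+ (- 9 9) 3)
Prefix: + - 9 9 3


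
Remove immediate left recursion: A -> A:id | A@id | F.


Left-recursive alternatives: A:id, A@id; non-recursive: F
Introduce A': A -> FA', A' -> :idA' | @idA' | ε


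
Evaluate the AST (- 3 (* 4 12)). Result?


Evaluate inner: (* 4 12) = 48
Evaluate root: (- 3 48) = -45
Result: -45


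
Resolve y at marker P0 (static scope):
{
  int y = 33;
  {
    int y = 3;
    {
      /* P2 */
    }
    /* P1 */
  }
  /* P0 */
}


y declared in the same block as P0
y = 33


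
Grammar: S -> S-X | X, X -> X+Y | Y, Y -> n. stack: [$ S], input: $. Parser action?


start symbol S on stack, input exhausted
Action: accept


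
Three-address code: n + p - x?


Break into single-operator statements:
t1 = n + p
t2 = t1 - x


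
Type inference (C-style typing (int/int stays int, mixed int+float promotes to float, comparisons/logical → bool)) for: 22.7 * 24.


Operand types: float * int
Rule: mixed int/float promotes to float; int/int stays int
Result type: float


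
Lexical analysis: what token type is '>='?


Pattern: operator symbol
Type: OPERATOR


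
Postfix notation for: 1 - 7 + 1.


Left to right (same or higher precedence on left)
Postfix: 1 7 - 1 +


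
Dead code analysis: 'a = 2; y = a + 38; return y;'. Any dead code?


a is read by y's definition; y is returned
No dead code


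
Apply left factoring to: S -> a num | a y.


Common prefix: 'a'
Factored: S -> a S', S' -> num | y


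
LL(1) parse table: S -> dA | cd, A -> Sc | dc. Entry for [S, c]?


For [S, c]: 'c' ∈ FIRST(cd)
Entry: S -> cd


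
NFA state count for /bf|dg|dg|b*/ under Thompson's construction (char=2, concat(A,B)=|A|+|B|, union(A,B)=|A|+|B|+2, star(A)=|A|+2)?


Syntax tree has 7 char leaf(s), 3 union(s), 1 star(s)
chars contribute 7×2 = 14; each union adds +2; each star adds +2
Total: 14 + 6 + 2 = 22 states


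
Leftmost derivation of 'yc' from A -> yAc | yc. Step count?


Derivation: A => yc
Steps: 1


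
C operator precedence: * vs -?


'*' is multiplicative (level 10); '-' is additive (level 9)
Higher level binds tighter
'*' has higher precedence than '-'


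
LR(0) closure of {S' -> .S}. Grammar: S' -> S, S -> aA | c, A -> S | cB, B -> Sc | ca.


Start: S' -> .S
For each item with dot before a nonterminal B, add B -> .γ for every B-production
Closure: [S' -> .S, S -> .aA, S -> .c]


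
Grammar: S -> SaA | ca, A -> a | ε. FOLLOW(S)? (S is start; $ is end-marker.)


$ ∈ FOLLOW(S). For each A -> αBβ: add FIRST(β)\{ε} to FOLLOW(B); if β nullable, add FOLLOW(A).
FOLLOW(S) = {$, a}


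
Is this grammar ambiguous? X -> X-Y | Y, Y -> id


precedence layered via separate nonterminal Y: deterministic
Unambiguous


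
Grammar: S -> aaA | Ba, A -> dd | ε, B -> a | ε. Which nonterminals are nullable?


A nonterminal is nullable iff some alternative derives ε (directly, or every symbol in it is nullable)
Nullable: {A, B}


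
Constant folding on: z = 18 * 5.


18 * 5 = 90 at compile time
Optimized: z = 90


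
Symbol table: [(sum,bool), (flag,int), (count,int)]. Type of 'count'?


Lookup 'count' → type int


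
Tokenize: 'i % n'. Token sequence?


Scan left to right, longest-match per lexeme
Tokens: ID(i), OP(%), ID(n)


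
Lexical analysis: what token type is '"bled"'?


Pattern: double-quoted sequence
Type: STRING_LITERAL


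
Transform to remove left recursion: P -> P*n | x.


Left-recursive alternatives: P*n; non-recursive: x
Introduce P': P -> xP', P' -> *nP' | ε


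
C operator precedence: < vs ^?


'<' is relational (level 7); '^' is bitwise XOR (level 4)
Higher level binds tighter
'<' has higher precedence than '^'


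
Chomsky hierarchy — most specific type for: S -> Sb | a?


Left-linear: every RHS is a terminal or one nonterminal followed by a terminal
Classification: Type 3 (Regular)


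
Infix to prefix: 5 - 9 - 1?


left-to-right (same/higher precedence on left): tree is (- (- 5 9) 1)
Prefix: - - 5 9 1


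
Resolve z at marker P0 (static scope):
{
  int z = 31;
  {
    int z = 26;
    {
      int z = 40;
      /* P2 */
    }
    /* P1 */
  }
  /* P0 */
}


z declared in the same block as P0
z = 31


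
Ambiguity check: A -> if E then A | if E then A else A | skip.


dangling else: 'if E then if E then skip else skip' parses two ways
Ambiguous


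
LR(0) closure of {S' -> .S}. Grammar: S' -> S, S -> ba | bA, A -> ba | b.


Start: S' -> .S
For each item with dot before a nonterminal B, add B -> .γ for every B-production
Closure: [S' -> .S, S -> .ba, S -> .bA]


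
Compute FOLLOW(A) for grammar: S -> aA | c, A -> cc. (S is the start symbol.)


$ ∈ FOLLOW(S). For each A -> αBβ: add FIRST(β)\{ε} to FOLLOW(B); if β nullable, add FOLLOW(A).
FOLLOW(A) = {$}


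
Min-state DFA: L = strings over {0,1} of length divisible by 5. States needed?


Track length mod 5: states 0..4, accept at 0
Minimal DFA: 5 states


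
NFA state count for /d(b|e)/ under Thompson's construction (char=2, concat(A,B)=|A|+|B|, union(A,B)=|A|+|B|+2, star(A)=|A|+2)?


Syntax tree has 3 char leaf(s), 1 union(s), 0 star(s)
chars contribute 3×2 = 6; each union adds +2; each star adds +2
Total: 6 + 2 + 0 = 8 states


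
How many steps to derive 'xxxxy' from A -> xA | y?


Derivation: A => xA => xxA => xxxA => xxxxA => xxxxy
Steps: 5


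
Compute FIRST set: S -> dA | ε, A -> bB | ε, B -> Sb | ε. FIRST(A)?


Per alternative of A: FIRST(bB) = {b}; FIRST(ε) = {ε}
FIRST(A) = {b, ε}


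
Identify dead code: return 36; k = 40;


statement follows a return and is unreachable
Dead: 'k = 40'


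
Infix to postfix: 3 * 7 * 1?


Left to right (same or higher precedence on left)
Postfix: 3 7 * 1 *


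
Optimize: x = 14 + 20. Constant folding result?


14 + 20 = 34 at compile time
Optimized: x = 34


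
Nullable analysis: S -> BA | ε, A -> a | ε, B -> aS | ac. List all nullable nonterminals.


A nonterminal is nullable iff some alternative derives ε (directly, or every symbol in it is nullable)
Nullable: {A, S}


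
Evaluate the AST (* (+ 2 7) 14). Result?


Evaluate inner: (+ 2 7) = 9
Evaluate root: (* 9 14) = 126
Result: 126


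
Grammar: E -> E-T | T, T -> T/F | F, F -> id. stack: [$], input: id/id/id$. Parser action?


no handle on stack; shift 'id'
Action: shift


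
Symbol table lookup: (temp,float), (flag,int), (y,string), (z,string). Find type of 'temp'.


Lookup 'temp' → type float


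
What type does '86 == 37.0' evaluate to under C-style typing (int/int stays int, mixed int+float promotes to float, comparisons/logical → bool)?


Operand types: int == float
Rule: comparison yields bool
Result type: bool


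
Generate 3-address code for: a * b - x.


Break into single-operator statements:
t1 = a * b
t2 = t1 - x


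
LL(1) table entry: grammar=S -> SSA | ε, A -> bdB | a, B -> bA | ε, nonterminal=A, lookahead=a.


For [A, a]: 'a' ∈ FIRST(a)
Entry: A -> a


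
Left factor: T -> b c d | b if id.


Common prefix: 'b'
Factored: T -> b T', T' -> c d | if id


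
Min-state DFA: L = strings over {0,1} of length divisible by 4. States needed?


Track length mod 4: states 0..3, accept at 0
Minimal DFA: 4 states


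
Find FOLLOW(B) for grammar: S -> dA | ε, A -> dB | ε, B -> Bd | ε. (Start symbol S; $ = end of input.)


$ ∈ FOLLOW(S). For each A -> αBβ: add FIRST(β)\{ε} to FOLLOW(B); if β nullable, add FOLLOW(A).
FOLLOW(B) = {$, d}


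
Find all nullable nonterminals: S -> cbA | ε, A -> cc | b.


A nonterminal is nullable iff some alternative derives ε (directly, or every symbol in it is nullable)
Nullable: {S}


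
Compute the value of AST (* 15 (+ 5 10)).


Evaluate inner: (+ 5 10) = 15
Evaluate root: (* 15 15) = 225
Result: 225


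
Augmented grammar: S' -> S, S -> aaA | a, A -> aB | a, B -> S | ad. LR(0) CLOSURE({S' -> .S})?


Start: S' -> .S
For each item with dot before a nonterminal B, add B -> .γ for every B-production
Closure: [S' -> .S, S -> .aaA, S -> .a]


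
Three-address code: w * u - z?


Break into single-operator statements:
t1 = w * u
t2 = t1 - z


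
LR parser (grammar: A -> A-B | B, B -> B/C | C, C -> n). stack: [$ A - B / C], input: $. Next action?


handle 'B/C' on top
Action: reduce (B -> B/C)


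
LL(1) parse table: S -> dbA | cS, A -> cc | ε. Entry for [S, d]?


For [S, d]: 'd' ∈ FIRST(dbA)
Entry: S -> dbA


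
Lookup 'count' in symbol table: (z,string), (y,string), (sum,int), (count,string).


Lookup 'count' → type string


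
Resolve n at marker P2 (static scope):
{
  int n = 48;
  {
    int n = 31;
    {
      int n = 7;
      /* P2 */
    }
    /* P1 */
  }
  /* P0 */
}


n declared in the same block as P2
n = 7


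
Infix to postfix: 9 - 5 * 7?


* has higher precedence, evaluate 5*7 first
Postfix: 9 5 7 * -


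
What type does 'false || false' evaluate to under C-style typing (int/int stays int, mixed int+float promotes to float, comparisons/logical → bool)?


Operand types: bool || bool
Rule: logical operators take bool operands and yield bool
Result type: bool


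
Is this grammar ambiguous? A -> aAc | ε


balanced a^n…c^n: each string has a unique parse
Unambiguous


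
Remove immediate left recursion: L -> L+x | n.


Left-recursive alternatives: L+x; non-recursive: n
Introduce L': L -> nL', L' -> +xL' | ε


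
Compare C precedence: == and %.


'%' is multiplicative (level 10); '==' is equality (level 6)
Higher level binds tighter
'%' has higher precedence than '=='


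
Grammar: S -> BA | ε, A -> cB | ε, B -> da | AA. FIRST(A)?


Per alternative of A: FIRST(cB) = {c}; FIRST(ε) = {ε}
FIRST(A) = {c, ε}


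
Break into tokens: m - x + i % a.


Scan left to right, longest-match per lexeme
Tokens: ID(m), OP(-), ID(x), OP(+), ID(i), OP(%), ID(a)


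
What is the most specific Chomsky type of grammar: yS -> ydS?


LHS has context (more than one symbol) and |LHS| ≤ |RHS|
Classification: Type 1 (Context-Sensitive)


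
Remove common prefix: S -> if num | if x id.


Common prefix: 'if'
Factored: S -> if S', S' -> num | x id


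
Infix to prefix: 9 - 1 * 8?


'*' binds tighter: tree is (- 9 (* 1 8))
Prefix: - 9 * 1 8


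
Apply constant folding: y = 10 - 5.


10 - 5 = 5 at compile time
Optimized: y = 5


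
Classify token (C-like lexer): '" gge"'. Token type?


Pattern: double-quoted sequence
Type: STRING_LITERAL


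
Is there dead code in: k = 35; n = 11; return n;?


k is assigned but never read
Dead: 'k = 35'


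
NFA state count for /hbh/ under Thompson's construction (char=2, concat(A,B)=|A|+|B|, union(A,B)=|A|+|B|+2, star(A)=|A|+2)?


Syntax tree has 3 char leaf(s), 0 union(s), 0 star(s)
chars contribute 3×2 = 6; each union adds +2; each star adds +2
Total: 6 + 0 + 0 = 6 states


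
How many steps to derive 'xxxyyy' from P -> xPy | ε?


Derivation: P => xPy => xxPyy => xxxPyyy => xxxyyy
Steps: 4


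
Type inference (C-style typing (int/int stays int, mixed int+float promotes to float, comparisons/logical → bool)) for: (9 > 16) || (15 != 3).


Operand types: bool || bool
Rule: logical operators take bool operands and yield bool
Result type: bool


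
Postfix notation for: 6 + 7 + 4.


Left to right (same or higher precedence on left)
Postfix: 6 7 + 4 +


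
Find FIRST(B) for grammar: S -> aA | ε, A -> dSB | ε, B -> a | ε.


Per alternative of B: FIRST(a) = {a}; FIRST(ε) = {ε}
FIRST(B) = {a, ε}


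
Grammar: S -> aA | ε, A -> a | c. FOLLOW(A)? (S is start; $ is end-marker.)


$ ∈ FOLLOW(S). For each A -> αBβ: add FIRST(β)\{ε} to FOLLOW(B); if β nullable, add FOLLOW(A).
FOLLOW(A) = {$}


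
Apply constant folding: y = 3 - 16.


3 - 16 = -13 at compile time
Optimized: y = -13


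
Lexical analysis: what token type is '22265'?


Pattern: digits only
Type: INTEGER_LITERAL


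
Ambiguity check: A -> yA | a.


right-linear, alternatives start with distinct terminals 'y' vs 'a': unique leftmost derivation
Unambiguous


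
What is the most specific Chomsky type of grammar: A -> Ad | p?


Left-linear: every RHS is a terminal or one nonterminal followed by a terminal
Classification: Type 3 (Regular)


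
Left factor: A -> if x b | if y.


Common prefix: 'if'
Factored: A -> if A', A' -> x b | y


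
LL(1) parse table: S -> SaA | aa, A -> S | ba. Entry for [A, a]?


For [A, a]: 'a' ∈ FIRST(S)
Entry: A -> S


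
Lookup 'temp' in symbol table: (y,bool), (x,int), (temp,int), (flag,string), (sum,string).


Lookup 'temp' → type int


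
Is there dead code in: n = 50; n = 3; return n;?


first assignment to n is overwritten before any read
Dead: 'n = 50'


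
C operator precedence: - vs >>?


'-' is additive (level 9); '>>' is shift (level 8)
Higher level binds tighter
'-' has higher precedence than '>>'


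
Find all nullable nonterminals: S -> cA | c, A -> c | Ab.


A nonterminal is nullable iff some alternative derives ε (directly, or every symbol in it is nullable)
Nullable: {}


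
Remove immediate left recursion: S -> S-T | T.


Left-recursive alternatives: S-T; non-recursive: T
Introduce S': S -> TS', S' -> -TS' | ε


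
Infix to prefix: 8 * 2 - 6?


left-to-right (same/higher precedence on left): tree is (- (* 8 2) 6)
Prefix: - * 8 2 6


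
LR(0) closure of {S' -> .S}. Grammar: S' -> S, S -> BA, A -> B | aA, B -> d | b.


Start: S' -> .S
For each item with dot before a nonterminal B, add B -> .γ for every B-production
Closure: [S' -> .S, S -> .BA, B -> .d, B -> .b]


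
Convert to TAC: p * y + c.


Break into single-operator statements:
t1 = p * y
t2 = t1 + c


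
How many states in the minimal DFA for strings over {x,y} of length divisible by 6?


Track length mod 6: states 0..5, accept at 0
Minimal DFA: 6 states


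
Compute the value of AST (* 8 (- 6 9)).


Evaluate inner: (- 6 9) = -3
Evaluate root: (* 8 -3) = -24
Result: -24


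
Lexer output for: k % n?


Scan left to right, longest-match per lexeme
Tokens: ID(k), OP(%), ID(n)


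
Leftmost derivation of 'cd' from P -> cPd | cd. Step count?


Derivation: P => cd
Steps: 1


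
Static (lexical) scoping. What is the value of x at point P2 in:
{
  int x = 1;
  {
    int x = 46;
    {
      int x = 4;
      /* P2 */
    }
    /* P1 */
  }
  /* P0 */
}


x declared in the same block as P2
x = 4


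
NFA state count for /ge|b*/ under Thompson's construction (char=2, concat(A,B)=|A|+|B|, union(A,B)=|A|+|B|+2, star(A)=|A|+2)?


Syntax tree has 3 char leaf(s), 1 union(s), 1 star(s)
chars contribute 3×2 = 6; each union adds +2; each star adds +2
Total: 6 + 2 + 2 = 10 states


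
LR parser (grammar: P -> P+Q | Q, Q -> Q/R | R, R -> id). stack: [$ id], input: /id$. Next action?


'id' on top is the handle for R -> id
Action: reduce (R -> id)


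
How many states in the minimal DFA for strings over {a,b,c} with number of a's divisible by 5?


Track (count of a) mod 5: states 0..4, accept at 0
Minimal DFA: 5 states


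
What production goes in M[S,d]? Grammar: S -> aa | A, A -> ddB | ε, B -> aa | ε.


For [S, d]: 'd' ∈ FIRST(A)
Entry: S -> A


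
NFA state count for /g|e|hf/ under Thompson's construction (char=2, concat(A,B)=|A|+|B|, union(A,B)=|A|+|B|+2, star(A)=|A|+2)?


Syntax tree has 4 char leaf(s), 2 union(s), 0 star(s)
chars contribute 4×2 = 8; each union adds +2; each star adds +2
Total: 8 + 4 + 0 = 12 states
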